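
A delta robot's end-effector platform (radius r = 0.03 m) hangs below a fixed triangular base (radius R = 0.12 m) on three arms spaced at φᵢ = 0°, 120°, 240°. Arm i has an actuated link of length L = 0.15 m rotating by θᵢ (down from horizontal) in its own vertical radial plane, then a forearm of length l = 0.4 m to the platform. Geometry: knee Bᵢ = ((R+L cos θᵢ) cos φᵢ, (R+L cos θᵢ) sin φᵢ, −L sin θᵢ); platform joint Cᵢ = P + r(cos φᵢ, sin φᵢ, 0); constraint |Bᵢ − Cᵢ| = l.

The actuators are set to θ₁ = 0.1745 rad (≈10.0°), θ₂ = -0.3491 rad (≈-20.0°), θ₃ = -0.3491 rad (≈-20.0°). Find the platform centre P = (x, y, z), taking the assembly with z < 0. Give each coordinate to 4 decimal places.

(-0.0620, 0.0000, -0.2909)

φ1=0.0°: virtual centre (0.2377, 0.0000, -0.0260), radius l
S2 = (0.2310·cos120.0°, 0.2310·sin120.0°, 0.0513) = (-0.1155, 0.2000, 0.0513)
arm 3 at φ=240.0°: (R−r)+L cos θ3 = 0.2310;  S3 = (-0.1155, -0.2000, 0.0513)
subtract pairs → two planes through P
plane₁₂: -0.7064x+0.4000y+0.1547z = -0.0012
Cramer: x(z) = 0.0017+0.2190z;  y(z) = 0.0000-0.0000z
into |P−S₁|² = l²: 1.0480z² + -0.0513z + -0.1036 = 0;  Δ = 0.4370;  z = -0.2909 or 0.3399 → z<0 root = -0.2909
x = -0.0620, y = 0.0000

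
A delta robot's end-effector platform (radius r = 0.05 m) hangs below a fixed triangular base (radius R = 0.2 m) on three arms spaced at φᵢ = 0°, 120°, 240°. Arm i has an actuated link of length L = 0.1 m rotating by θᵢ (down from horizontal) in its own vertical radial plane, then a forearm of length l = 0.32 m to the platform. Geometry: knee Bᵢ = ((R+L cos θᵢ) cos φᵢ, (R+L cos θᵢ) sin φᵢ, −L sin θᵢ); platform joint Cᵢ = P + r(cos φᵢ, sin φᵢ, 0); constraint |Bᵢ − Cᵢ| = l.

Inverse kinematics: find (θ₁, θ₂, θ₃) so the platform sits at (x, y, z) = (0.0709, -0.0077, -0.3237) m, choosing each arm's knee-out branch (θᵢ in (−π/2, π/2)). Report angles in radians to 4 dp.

arm 1 (φ=0.0°): x'=0.0709, y'=-0.0077
  A cos θ + B sin θ = C:  0.0791·cos θ + -0.3237·sin θ = -0.0935
  √(A²+B²)=0.3332;  θ1 = -1.3311+1.8552 ≈ 0.5240
arm 2 (φ=120.0°): x'=-0.0421, y'=-0.0576
  A=0.1921, B=-0.3237, C=(l²−L²−A²−y'²−z²)/(2L)=-0.2630
  √(A²+B²)=0.3764;  θ2 = -1.0352+2.3444 ≈ 1.3093
rotate P by −φ3: (-0.0288, 0.0653, -0.3237)
  e−x'=0.1788;  (l²−L²−(e−x')²−y'²−z²)/2L = -0.2430
  γ=atan2(-0.3237,0.1788)=-1.0662;  ψ=arccos(-0.6572)=2.2878;  θ3=γ+ψ≈1.2217

θ₁ = 0.5240, θ₂ = 1.3093, θ₃ = 1.2217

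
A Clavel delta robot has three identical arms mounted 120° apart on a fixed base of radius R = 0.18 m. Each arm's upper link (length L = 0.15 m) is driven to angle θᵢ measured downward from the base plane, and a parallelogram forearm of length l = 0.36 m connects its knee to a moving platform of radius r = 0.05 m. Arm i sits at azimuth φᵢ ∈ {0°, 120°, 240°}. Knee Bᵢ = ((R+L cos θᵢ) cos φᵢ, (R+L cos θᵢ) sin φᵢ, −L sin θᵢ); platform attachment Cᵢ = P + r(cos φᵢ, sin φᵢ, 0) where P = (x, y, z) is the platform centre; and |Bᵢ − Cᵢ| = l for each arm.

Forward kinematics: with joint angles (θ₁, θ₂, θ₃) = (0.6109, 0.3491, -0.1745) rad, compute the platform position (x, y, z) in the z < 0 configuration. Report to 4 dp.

(-0.0566, -0.0445, -0.2645)

φ1=0.0°: virtual centre (0.2529, 0.0000, -0.0860), radius l
arm 2 at φ=120.0°: e+L cos θ2 = 0.2710;  O2 = (-0.1355, 0.2347, -0.0513)
φ3=240.0°: virtual centre (-0.1389, -0.2405, 0.0260), radius l
eliminate P² terms by subtracting sphere 1 from 2 and 3
plane₁₂: -0.7767x+0.4693y+0.0695z = 0.0047
Cramer: x(z) = -0.0071+0.1870z;  y(z) = -0.0018+0.1615z
sphere 1 gives Az²+Bz+C=0 with A=1.0610, B=0.0743, C=-0.0546;  B²−4AC=0.2372;  roots -0.2645, 0.1945;  negative root z = -0.2645
x = -0.0566, y = -0.0445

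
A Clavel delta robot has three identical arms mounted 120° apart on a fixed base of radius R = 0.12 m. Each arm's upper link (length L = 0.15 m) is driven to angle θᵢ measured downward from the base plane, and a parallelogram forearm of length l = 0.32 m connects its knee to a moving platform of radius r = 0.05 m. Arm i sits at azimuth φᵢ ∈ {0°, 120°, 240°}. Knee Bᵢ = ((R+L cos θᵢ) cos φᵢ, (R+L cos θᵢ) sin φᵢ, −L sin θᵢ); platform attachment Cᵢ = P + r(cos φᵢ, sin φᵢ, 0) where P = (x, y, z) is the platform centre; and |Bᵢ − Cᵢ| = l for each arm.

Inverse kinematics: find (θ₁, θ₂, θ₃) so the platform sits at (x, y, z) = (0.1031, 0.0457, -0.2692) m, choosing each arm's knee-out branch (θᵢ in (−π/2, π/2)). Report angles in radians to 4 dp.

θ₁ = -0.1746, θ₂ = 0.4366, θ₃ = 0.7856

arm 1 (φ=0.0°): x'=0.1031, y'=0.0457
  A=-0.0331, B=-0.2692, C=(l²−L²−A²−y'²−z²)/(2L)=0.0142
  θ1 = atan2(B,A) + arccos(C/0.2712) = -0.1746
φ2=120.0° → target in arm frame (-0.0120, -0.1121)
  e−x'=0.0820;  (l²−L²−(e−x')²−y'²−z²)/2L = -0.0395
  γ=atan2(-0.2692,0.0820)=-1.2752;  ψ=arccos(-0.1405)=1.7118;  θ2=γ+ψ≈0.4366
φ3=240.0° → target in arm frame (-0.0911, 0.0664)
  A cos θ + B sin θ = C:  0.1611·cos θ + -0.2692·sin θ = -0.0765
  θ3 = atan2(B,A) + arccos(C/0.3137) = 0.7856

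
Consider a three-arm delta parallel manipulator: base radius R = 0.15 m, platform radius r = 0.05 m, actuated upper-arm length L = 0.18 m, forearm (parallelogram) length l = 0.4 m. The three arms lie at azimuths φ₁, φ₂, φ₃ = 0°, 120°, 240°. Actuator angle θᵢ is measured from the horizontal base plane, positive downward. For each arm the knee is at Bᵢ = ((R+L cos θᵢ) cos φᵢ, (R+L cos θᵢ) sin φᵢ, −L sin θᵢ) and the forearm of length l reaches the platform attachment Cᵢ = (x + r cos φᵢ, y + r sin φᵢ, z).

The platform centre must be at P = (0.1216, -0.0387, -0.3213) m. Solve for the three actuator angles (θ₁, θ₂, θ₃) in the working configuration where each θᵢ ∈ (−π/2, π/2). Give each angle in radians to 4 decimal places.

rotate P by −φ1: (0.1216, -0.0387, -0.3213)
  A cos θ + B sin θ = C:  -0.0216·cos θ + -0.3213·sin θ = 0.0622
  θ1 = atan2(B,A) + arccos(C/0.3220) = -0.2616
arm 2 (φ=120.0°): x'=-0.0943, y'=-0.0860
  A cos θ + B sin θ = C:  0.1943·cos θ + -0.3213·sin θ = -0.0577
  √(A²+B²)=0.3755;  θ2 = -1.0269+1.7251 ≈ 0.6983
φ3=240.0° → target in arm frame (-0.0273, 0.1247)
  A=0.1273, B=-0.3213, C=(l²−L²−A²−y'²−z²)/(2L)=-0.0205
  θ3 = atan2(B,A) + arccos(C/0.3456) = 0.4365

θ₁ = -0.2616, θ₂ = 0.6983, θ₃ = 0.4365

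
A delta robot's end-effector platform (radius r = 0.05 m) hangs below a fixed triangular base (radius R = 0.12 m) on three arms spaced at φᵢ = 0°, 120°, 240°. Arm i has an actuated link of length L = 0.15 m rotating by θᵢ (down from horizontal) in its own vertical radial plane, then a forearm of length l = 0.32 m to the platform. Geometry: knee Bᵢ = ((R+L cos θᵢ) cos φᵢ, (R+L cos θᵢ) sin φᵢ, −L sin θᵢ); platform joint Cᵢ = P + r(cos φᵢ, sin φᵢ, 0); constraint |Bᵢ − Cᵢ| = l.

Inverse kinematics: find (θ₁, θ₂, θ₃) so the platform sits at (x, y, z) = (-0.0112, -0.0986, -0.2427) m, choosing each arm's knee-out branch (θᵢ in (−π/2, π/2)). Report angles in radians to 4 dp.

arm 1 (φ=0.0°): x'=-0.0112, y'=-0.0986
  A=0.0812, B=-0.2427, C=(l²−L²−A²−y'²−z²)/(2L)=0.0156
  √(A²+B²)=0.2559;  θ1 = -1.2479+1.5098 ≈ 0.2619
arm 2 (φ=120.0°): x'=-0.0798, y'=0.0590
  A=0.1498, B=-0.2427, C=(l²−L²−A²−y'²−z²)/(2L)=-0.0164
  √(A²+B²)=0.2852;  θ2 = -1.0178+1.6283 ≈ 0.6105
arm 3 (φ=240.0°): x'=0.0910, y'=0.0396
  e−x'=-0.0210;  (l²−L²−(e−x')²−y'²−z²)/2L = 0.0633
  γ=atan2(-0.2427,-0.0210)=-1.6571;  ψ=arccos(0.2598)=1.3080;  θ3=γ+ψ≈-0.3491

θ₁ = 0.2619, θ₂ = 0.6105, θ₃ = -0.3491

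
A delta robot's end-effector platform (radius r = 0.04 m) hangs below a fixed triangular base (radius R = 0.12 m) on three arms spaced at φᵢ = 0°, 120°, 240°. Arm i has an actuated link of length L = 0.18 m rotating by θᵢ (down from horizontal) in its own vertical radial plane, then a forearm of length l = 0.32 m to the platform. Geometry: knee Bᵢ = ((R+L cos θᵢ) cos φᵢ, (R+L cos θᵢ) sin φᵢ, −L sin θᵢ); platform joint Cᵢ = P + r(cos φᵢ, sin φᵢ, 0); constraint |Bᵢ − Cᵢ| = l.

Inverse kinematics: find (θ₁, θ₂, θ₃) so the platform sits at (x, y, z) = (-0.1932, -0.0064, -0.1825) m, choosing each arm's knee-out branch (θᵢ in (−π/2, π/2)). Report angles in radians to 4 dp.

θ₁ = 1.3088, θ₂ = -0.1746, θ₃ = -0.2613

rotate P by −φ1: (-0.1932, -0.0064, -0.1825)
  A=0.2732, B=-0.1825, C=(l²−L²−A²−y'²−z²)/(2L)=-0.1055
  √(A²+B²)=0.3285;  θ1 = -0.5889+1.8977 ≈ 1.3088
φ2=120.0° → target in arm frame (0.0911, 0.1705)
  A=-0.0111, B=-0.1825, C=(l²−L²−A²−y'²−z²)/(2L)=0.0208
  θ2 = atan2(B,A) + arccos(C/0.1828) = -0.1746
rotate P by −φ3: (0.1021, -0.1641, -0.1825)
  A=-0.0221, B=-0.1825, C=(l²−L²−A²−y'²−z²)/(2L)=0.0257
  √(A²+B²)=0.1838;  θ3 = -1.6915+1.4303 ≈ -0.2613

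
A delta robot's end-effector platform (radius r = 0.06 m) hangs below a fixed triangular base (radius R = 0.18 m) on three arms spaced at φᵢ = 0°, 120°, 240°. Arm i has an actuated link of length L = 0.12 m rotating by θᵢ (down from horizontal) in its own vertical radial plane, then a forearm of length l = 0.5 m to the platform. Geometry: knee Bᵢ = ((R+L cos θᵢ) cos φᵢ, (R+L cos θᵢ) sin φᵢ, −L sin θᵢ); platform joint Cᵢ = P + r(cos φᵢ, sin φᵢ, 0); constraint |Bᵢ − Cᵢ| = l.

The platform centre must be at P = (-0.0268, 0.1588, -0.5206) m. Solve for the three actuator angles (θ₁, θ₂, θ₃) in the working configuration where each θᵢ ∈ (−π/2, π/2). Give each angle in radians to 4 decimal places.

θ₁ = 0.9604, θ₂ = 0.2621, θ₃ = 1.3093

rotate P by −φ1: (-0.0268, 0.1588, -0.5206)
  A cos θ + B sin θ = C:  0.1468·cos θ + -0.5206·sin θ = -0.3425
  √(A²+B²)=0.5409;  θ1 = -1.2960+2.2564 ≈ 0.9604
φ2=120.0° → target in arm frame (0.1509, -0.0562)
  A=-0.0309, B=-0.5206, C=(l²−L²−A²−y'²−z²)/(2L)=-0.1647
  γ=atan2(-0.5206,-0.0309)=-1.6301;  ψ=arccos(-0.3159)=1.8922;  θ2=γ+ψ≈0.2621
rotate P by −φ3: (-0.1241, -0.1026, -0.5206)
  A cos θ + B sin θ = C:  0.2441·cos θ + -0.5206·sin θ = -0.4398
  θ3 = atan2(B,A) + arccos(C/0.5750) = 1.3093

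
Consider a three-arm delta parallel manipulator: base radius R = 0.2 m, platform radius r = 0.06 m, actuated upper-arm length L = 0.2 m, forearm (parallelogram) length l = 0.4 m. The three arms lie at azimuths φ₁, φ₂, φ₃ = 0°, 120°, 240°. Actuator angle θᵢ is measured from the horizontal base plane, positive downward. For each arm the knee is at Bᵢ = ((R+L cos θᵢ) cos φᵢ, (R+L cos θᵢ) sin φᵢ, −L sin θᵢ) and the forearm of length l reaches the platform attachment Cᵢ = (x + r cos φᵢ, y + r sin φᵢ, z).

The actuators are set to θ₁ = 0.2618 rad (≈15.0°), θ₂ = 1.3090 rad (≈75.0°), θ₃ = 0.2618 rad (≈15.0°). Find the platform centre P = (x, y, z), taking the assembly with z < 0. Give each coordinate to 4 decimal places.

φ1=0.0°: virtual centre (0.3332, 0.0000, -0.0518), radius l
O2 = (0.1918·cos120.0°, 0.1918·sin120.0°, -0.1932) = (-0.0959, 0.1661, -0.1932)
φ3=240.0°: virtual centre (-0.1666, -0.2885, -0.0518), radius l
|O₂|²−|O₁|² = -0.0396;  |O₃|²−|O₁|² = 0.0000
[-0.8581 0.3321 -0.2828]·P = -0.0396;  [-0.9996 -0.5771 0.0000]·P = 0.0000
Cramer: x(z) = 0.0276-0.1973z;  y(z) = -0.0478+0.3418z
into |P−O₁|² = l²: 1.1557z² + 0.1914z + -0.0617 = 0;  Δ = 0.3217;  z = -0.3282 or 0.1626 → z<0 root = -0.3282
x = 0.0924, y = -0.1600

(0.0924, -0.1600, -0.3282)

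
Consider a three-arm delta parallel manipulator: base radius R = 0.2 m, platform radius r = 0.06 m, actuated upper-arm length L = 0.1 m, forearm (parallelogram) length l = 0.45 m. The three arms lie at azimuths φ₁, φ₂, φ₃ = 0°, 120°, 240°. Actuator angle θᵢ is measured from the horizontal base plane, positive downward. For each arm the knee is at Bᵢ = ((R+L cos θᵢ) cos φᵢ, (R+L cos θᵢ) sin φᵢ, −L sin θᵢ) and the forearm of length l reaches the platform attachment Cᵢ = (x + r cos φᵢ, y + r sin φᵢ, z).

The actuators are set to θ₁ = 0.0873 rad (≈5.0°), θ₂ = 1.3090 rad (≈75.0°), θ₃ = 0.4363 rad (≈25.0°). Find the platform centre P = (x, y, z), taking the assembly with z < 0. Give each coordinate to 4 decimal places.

arm 1 at φ=0.0°: e+L cos θ1 = 0.2396;  centre 1 = (0.2396, 0.0000, -0.0087)
arm 2 at φ=120.0°: e+L cos θ2 = 0.1659;  centre 2 = (-0.0829, 0.1437, -0.0966)
arm 3 at φ=240.0°: e+L cos θ3 = 0.2306;  centre 3 = (-0.1153, -0.1997, -0.0423)
eliminate P² terms by subtracting sphere 1 from 2 and 3
plane₁₂: -0.6451x+0.2873y+-0.1757z = -0.0206
det = 0.4617;  x = 0.0194+-0.1938z,  y = -0.0282+0.1765z
sphere 1 gives Az²+Bz+C=0 with A=1.0687, B=0.0928, C=-0.1531;  B²−4AC=0.6633;  roots -0.4245, 0.3376;  negative root z = -0.4245
x = 0.1017, y = -0.1031

(0.1017, -0.1031, -0.4245)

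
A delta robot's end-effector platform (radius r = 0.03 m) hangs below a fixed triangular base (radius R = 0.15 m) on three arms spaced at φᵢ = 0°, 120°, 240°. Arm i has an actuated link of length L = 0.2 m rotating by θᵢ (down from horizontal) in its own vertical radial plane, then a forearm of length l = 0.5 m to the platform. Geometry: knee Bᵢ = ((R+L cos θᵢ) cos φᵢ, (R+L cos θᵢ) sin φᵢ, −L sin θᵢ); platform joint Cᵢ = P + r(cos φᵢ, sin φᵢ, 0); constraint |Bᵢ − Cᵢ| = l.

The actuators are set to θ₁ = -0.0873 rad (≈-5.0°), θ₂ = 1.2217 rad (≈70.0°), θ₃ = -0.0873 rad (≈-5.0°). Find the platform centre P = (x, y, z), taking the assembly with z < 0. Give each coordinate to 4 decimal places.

O1 = (0.3192·cos0.0°, 0.3192·sin0.0°, 0.0174) = (0.3192, 0.0000, 0.0174)
φ2=120.0°: virtual centre (-0.0942, 0.1632, -0.1879), radius l
arm 3 at φ=240.0°: (R−r)+L cos θ3 = 0.3192;  O3 = (-0.1596, -0.2765, 0.0174)
subtract pairs → two planes through P
plane₁₂: -0.8269x+0.3263y+-0.4107z = -0.0314
det = 0.7698;  x = 0.0226+-0.2951z,  y = -0.0391+0.5110z
quadratic in z: (1.3482)z²+(0.1003)z+(-0.1601)=0, √Δ=0.9347 → z ∈ {-0.3838, 0.3095}; z = -0.3838 (taking z<0)
x = 0.1358, y = -0.2352

(0.1358, -0.2352, -0.3838)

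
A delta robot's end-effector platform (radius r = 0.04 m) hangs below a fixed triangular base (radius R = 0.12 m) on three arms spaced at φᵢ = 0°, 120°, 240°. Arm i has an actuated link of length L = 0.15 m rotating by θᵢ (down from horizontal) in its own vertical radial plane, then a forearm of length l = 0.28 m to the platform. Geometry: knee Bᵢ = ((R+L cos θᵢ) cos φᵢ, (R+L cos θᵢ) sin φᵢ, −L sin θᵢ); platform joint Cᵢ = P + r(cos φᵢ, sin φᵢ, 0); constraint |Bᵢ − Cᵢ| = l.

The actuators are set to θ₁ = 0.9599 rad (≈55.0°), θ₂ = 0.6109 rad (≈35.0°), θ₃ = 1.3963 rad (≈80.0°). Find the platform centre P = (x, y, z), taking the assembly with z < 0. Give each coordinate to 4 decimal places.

arm 1 at φ=0.0°: (R−r)+L cos θ1 = 0.1660;  S1 = (0.1660, 0.0000, -0.1229)
φ2=120.0°: virtual centre (-0.1014, 0.1757, -0.0860), radius l
S3 = (0.1060·cos240.0°, 0.1060·sin240.0°, -0.1477) = (-0.0530, -0.0918, -0.1477)
|S₂|²−|S₁|² = 0.0059;  |S₃|²−|S₁|² = -0.0096
plane₁₂: -0.5350x+0.3514y+0.0737z = 0.0059
Cramer: x(z) = 0.0091-0.0156z;  y(z) = 0.0306-0.2334z
sphere 1 gives Az²+Bz+C=0 with A=1.0547, B=0.2364, C=-0.0377;  B²−4AC=0.2150;  roots -0.3319, 0.1078;  negative root z = -0.3319
x = 0.0143, y = 0.1081

(0.0143, 0.1081, -0.3319)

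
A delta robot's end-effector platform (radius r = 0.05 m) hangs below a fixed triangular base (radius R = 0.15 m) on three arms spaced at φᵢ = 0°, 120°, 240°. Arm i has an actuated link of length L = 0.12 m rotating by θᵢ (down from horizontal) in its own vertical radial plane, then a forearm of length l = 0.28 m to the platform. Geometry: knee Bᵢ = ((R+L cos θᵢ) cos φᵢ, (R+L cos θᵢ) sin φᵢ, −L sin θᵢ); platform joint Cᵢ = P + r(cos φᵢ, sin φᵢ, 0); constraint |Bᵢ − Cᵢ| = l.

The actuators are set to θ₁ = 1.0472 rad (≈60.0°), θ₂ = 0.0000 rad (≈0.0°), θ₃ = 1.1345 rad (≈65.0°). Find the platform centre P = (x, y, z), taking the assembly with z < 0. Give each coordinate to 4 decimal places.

(-0.0485, 0.1041, -0.2591)

O1 = (0.1600·cos0.0°, 0.1600·sin0.0°, -0.1039) = (0.1600, 0.0000, -0.1039)
arm 2 at φ=120.0°: ρ2 = 0.2200;  O2 = (-0.1100, 0.1905, 0.0000)
O3 = (0.1507·cos240.0°, 0.1507·sin240.0°, -0.1088) = (-0.0754, -0.1305, -0.1088)
|O₂|²−|O₁|² = 0.0120;  |O₃|²−|O₁|² = -0.0019
[-0.5400 0.3811 0.2078]·P = 0.0120;  [-0.4707 -0.2610 -0.0097]·P = -0.0019
Cramer: x(z) = -0.0076+0.1579z;  y(z) = 0.0208-0.3217z
into |P−O₁|² = l²: 1.1284z² + 0.1416z + -0.0391 = 0;  Δ = 0.1965;  z = -0.2591 or 0.1337 → z<0 root = -0.2591
x = -0.0485, y = 0.1041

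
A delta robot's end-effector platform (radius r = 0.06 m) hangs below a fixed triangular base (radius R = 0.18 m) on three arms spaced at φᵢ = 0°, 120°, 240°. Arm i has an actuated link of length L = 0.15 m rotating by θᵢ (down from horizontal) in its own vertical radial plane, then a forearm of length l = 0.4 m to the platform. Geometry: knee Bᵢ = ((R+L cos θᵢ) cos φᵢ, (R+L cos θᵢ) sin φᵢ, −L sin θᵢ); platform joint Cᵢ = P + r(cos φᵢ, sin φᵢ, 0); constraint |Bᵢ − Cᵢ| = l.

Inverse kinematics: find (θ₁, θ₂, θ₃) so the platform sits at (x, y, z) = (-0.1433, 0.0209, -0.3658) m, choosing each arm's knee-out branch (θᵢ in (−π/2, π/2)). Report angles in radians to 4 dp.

arm 1 (φ=0.0°): x'=-0.1433, y'=0.0209
  e−x'=0.2633;  (l²−L²−(e−x')²−y'²−z²)/2L = -0.2202
  θ1 = atan2(B,A) + arccos(C/0.4507) = 1.1344
arm 2 (φ=120.0°): x'=0.0897, y'=0.1137
  A=0.0303, B=-0.3658, C=(l²−L²−A²−y'²−z²)/(2L)=-0.0338
  √(A²+B²)=0.3670;  θ2 = -1.4883+1.6630 ≈ 0.1747
arm 3 (φ=240.0°): x'=0.0536, y'=-0.1346
  A cos θ + B sin θ = C:  0.0664·cos θ + -0.3658·sin θ = -0.0628
  √(A²+B²)=0.3718;  θ3 = -1.3911+1.7404 ≈ 0.3493

θ₁ = 1.1344, θ₂ = 0.1747, θ₃ = 0.3493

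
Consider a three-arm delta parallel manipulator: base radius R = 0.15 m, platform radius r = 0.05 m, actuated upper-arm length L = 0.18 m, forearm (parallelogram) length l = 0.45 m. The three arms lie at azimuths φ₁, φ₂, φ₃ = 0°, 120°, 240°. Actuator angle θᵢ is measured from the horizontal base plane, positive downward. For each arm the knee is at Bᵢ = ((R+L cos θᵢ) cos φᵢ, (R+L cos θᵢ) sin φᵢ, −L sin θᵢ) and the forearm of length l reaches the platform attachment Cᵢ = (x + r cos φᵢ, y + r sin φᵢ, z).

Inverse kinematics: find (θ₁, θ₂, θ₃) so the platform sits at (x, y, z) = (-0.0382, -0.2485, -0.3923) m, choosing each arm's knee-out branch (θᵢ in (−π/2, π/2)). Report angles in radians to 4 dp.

arm 1 (φ=0.0°): x'=-0.0382, y'=-0.2485
  A=0.1382, B=-0.3923, C=(l²−L²−A²−y'²−z²)/(2L)=-0.1796
  √(A²+B²)=0.4159;  θ1 = -1.2321+2.0172 ≈ 0.7852
rotate P by −φ2: (-0.1961, 0.1573, -0.3923)
  e−x'=0.2961;  (l²−L²−(e−x')²−y'²−z²)/2L = -0.2673
  θ2 = atan2(B,A) + arccos(C/0.4915) = 1.2216
arm 3 (φ=240.0°): x'=0.2343, y'=0.0912
  e−x'=-0.1343;  (l²−L²−(e−x')²−y'²−z²)/2L = -0.0282
  θ3 = atan2(B,A) + arccos(C/0.4147) = -0.2618

θ₁ = 0.7852, θ₂ = 1.2216, θ₃ = -0.2618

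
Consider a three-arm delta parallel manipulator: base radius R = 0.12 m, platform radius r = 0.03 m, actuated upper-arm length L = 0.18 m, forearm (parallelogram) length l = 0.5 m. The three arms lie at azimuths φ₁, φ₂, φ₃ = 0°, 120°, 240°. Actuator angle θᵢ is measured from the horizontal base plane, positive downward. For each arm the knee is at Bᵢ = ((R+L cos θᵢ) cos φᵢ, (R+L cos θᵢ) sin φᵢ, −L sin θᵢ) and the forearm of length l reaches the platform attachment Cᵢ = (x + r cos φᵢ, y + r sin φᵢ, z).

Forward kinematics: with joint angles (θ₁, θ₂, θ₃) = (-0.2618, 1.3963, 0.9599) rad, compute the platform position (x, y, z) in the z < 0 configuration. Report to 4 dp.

φ1=0.0°: virtual centre (0.2639, 0.0000, 0.0466), radius l
arm 2 at φ=120.0°: (R−r)+L cos θ2 = 0.1213;  O2 = (-0.0606, 0.1050, -0.1773)
arm 3 at φ=240.0°: (R−r)+L cos θ3 = 0.1932;  O3 = (-0.0966, -0.1674, -0.1474)
subtract pairs → two planes through P
linear system: -0.6490x+0.2100y = -0.0257−-0.4477z; -0.7210x+-0.3347y = -0.0127−-0.3881z
Cramer: x(z) = 0.0306-0.6276z;  y(z) = -0.0278+0.1924z
sphere 1 gives Az²+Bz+C=0 with A=1.4309, B=0.1890, C=-0.1926;  B²−4AC=1.1382;  roots -0.4388, 0.3068;  negative root z = -0.4388
x = 0.3059, y = -0.1123

(0.3059, -0.1123, -0.4388)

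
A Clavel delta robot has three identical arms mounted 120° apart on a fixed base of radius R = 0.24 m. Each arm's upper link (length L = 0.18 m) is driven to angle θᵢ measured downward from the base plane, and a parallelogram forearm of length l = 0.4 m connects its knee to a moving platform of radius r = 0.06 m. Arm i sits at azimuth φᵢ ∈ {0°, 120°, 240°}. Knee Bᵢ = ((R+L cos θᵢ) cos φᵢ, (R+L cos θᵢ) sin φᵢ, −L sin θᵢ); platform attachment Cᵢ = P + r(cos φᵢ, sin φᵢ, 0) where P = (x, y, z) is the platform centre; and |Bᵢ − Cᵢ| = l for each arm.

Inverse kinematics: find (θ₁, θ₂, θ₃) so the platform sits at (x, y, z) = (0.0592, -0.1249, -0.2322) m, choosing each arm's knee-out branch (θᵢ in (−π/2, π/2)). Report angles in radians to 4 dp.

φ1=0.0° → target in arm frame (0.0592, -0.1249)
  A=0.1208, B=-0.2322, C=(l²−L²−A²−y'²−z²)/(2L)=0.1208
  θ1 = atan2(B,A) + arccos(C/0.2617) = 0.0000
φ2=120.0° → target in arm frame (-0.1378, 0.0112)
  e−x'=0.3178;  (l²−L²−(e−x')²−y'²−z²)/2L = -0.0762
  θ2 = atan2(B,A) + arccos(C/0.3936) = 1.1345
rotate P by −φ3: (0.0786, 0.1137, -0.2322)
  A cos θ + B sin θ = C:  0.1014·cos θ + -0.2322·sin θ = 0.1402
  θ3 = atan2(B,A) + arccos(C/0.2534) = -0.1743

θ₁ = 0.0000, θ₂ = 1.1345, θ₃ = -0.1743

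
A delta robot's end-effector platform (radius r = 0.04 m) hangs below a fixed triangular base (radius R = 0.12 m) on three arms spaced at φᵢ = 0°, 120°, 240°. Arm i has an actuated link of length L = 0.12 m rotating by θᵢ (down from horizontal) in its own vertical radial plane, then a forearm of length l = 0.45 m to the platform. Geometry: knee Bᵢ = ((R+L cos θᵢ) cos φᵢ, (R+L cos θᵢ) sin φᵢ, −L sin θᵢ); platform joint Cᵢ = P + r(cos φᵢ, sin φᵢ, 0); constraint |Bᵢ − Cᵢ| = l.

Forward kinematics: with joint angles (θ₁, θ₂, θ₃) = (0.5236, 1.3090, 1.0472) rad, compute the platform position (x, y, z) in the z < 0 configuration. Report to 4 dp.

(0.1232, -0.0466, -0.5034)

φ1=0.0°: virtual centre (0.1839, 0.0000, -0.0600), radius l
φ2=120.0°: virtual centre (-0.0555, 0.0962, -0.1159), radius l
φ3=240.0°: virtual centre (-0.0700, -0.1212, -0.1039), radius l
eliminate P² terms by subtracting sphere 1 from 2 and 3
plane₁₂: -0.4789x+0.1924y+-0.1118z = -0.0117
det = 0.2138;  x = 0.0195+-0.2058z,  y = -0.0119+0.0688z
into |P−centre ₁|² = l²: 1.0471z² + 0.1860z + -0.1717 = 0;  Δ = 0.7539;  z = -0.5034 or 0.3258 → z<0 root = -0.5034
x = 0.1232, y = -0.0466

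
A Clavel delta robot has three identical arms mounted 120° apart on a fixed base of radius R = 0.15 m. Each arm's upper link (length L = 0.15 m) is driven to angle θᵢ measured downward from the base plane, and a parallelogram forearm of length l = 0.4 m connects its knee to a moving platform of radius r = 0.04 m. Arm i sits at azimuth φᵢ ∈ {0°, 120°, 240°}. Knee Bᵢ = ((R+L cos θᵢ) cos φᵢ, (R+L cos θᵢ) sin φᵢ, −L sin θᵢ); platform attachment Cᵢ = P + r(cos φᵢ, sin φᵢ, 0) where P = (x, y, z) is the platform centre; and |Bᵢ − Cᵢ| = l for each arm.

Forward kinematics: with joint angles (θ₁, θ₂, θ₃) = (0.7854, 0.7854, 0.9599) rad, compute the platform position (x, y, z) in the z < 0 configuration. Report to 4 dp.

arm 1 at φ=0.0°: ρ1 = 0.2161;  S1 = (0.2161, 0.0000, -0.1061)
φ2=120.0°: virtual centre (-0.1080, 0.1871, -0.1061), radius l
φ3=240.0°: virtual centre (-0.0980, -0.1698, -0.1229), radius l
subtract pairs → two planes through P
[-0.6482 0.3742 0.0000]·P = 0.0000;  [-0.6282 -0.3396 -0.0336]·P = -0.0044
det = 0.4552;  x = 0.0036+-0.0276z,  y = 0.0063+-0.0479z
quadratic in z: (1.0031)z²+(0.2233)z+(-0.1036)=0, √Δ=0.6822 → z ∈ {-0.4514, 0.2288}; z = -0.4514 (taking z<0)
x = 0.0161, y = 0.0279

(0.0161, 0.0279, -0.4514)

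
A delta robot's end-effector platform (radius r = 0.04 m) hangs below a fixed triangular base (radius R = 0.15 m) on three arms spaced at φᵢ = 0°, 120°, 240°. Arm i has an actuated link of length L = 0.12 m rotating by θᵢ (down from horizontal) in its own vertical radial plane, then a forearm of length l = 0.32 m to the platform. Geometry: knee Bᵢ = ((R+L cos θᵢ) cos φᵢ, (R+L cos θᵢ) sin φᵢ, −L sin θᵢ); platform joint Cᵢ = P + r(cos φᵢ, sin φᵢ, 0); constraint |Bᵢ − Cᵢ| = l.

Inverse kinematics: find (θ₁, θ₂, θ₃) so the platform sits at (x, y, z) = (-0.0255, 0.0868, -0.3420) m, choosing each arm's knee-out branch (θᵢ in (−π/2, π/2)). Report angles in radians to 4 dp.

arm 1 (φ=0.0°): x'=-0.0255, y'=0.0868
  e−x'=0.1355;  (l²−L²−(e−x')²−y'²−z²)/2L = -0.2286
  √(A²+B²)=0.3679;  θ1 = -1.1936+2.2413 ≈ 1.0477
φ2=120.0° → target in arm frame (0.0879, -0.0213)
  e−x'=0.0221;  (l²−L²−(e−x')²−y'²−z²)/2L = -0.1246
  √(A²+B²)=0.3427;  θ2 = -1.5063+1.9429 ≈ 0.4366
rotate P by −φ3: (-0.0624, -0.0655, -0.3420)
  A cos θ + B sin θ = C:  0.1724·cos θ + -0.3420·sin θ = -0.2624
  θ3 = atan2(B,A) + arccos(C/0.3830) = 1.2218

θ₁ = 1.0477, θ₂ = 0.4366, θ₃ = 1.2218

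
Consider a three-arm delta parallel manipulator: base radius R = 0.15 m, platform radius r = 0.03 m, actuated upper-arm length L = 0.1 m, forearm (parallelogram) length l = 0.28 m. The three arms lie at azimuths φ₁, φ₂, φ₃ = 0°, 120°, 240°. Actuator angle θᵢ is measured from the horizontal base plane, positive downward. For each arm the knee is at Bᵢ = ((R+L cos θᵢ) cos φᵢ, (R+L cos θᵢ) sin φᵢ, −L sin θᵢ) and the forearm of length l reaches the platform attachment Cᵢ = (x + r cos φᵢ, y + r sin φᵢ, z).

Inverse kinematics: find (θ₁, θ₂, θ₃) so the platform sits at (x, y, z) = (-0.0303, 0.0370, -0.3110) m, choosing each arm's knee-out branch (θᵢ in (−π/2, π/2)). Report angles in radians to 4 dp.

arm 1 (φ=0.0°): x'=-0.0303, y'=0.0370
  A cos θ + B sin θ = C:  0.1503·cos θ + -0.3110·sin θ = -0.2614
  γ=atan2(-0.3110,0.1503)=-1.1206;  ψ=arccos(-0.7568)=2.4292;  θ1=γ+ψ≈1.3085
arm 2 (φ=120.0°): x'=0.0472, y'=0.0077
  e−x'=0.0728;  (l²−L²−(e−x')²−y'²−z²)/2L = -0.1684
  √(A²+B²)=0.3194;  θ2 = -1.3408+2.1262 ≈ 0.7853
φ3=240.0° → target in arm frame (-0.0169, -0.0447)
  A cos θ + B sin θ = C:  0.1369·cos θ + -0.3110·sin θ = -0.2453
  √(A²+B²)=0.3398;  θ3 = -1.1561+2.3774 ≈ 1.2213

θ₁ = 1.3085, θ₂ = 0.7853, θ₃ = 1.2213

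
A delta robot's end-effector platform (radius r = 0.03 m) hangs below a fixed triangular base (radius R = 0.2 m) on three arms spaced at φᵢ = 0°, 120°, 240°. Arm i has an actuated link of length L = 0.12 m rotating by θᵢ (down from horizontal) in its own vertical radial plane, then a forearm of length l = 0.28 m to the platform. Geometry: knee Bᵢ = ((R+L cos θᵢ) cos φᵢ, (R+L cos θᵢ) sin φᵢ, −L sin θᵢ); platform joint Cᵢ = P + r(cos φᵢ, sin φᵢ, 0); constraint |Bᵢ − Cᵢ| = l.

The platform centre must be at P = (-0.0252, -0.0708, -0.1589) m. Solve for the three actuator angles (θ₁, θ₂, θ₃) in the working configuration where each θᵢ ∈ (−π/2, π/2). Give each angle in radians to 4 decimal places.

θ₁ = 0.9599, θ₂ = 1.1342, θ₃ = -0.1746

φ1=0.0° → target in arm frame (-0.0252, -0.0708)
  e−x'=0.1952;  (l²−L²−(e−x')²−y'²−z²)/2L = -0.0182
  √(A²+B²)=0.2517;  θ1 = -0.6832+1.6431 ≈ 0.9599
rotate P by −φ2: (-0.0487, 0.0572, -0.1589)
  e−x'=0.2187;  (l²−L²−(e−x')²−y'²−z²)/2L = -0.0515
  γ=atan2(-0.1589,0.2187)=-0.6283;  ψ=arccos(-0.1905)=1.7625;  θ2=γ+ψ≈1.1342
φ3=240.0° → target in arm frame (0.0739, 0.0136)
  e−x'=0.0961;  (l²−L²−(e−x')²−y'²−z²)/2L = 0.1222
  θ3 = atan2(B,A) + arccos(C/0.1857) = -0.1746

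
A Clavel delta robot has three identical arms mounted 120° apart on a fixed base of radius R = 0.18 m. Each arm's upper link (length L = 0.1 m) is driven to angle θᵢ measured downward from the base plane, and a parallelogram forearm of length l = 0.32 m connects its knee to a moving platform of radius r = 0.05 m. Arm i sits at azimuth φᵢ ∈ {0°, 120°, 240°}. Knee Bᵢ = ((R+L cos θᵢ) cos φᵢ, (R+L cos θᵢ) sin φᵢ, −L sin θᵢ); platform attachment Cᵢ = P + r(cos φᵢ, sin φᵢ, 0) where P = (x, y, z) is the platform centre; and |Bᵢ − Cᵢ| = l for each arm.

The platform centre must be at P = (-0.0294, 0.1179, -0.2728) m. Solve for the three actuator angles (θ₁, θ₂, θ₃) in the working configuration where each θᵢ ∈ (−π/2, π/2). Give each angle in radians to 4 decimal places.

θ₁ = 0.8731, θ₂ = -0.2621, θ₃ = 1.2219

arm 1 (φ=0.0°): x'=-0.0294, y'=0.1179
  e−x'=0.1594;  (l²−L²−(e−x')²−y'²−z²)/2L = -0.1066
  √(A²+B²)=0.3160;  θ1 = -1.0420+1.9151 ≈ 0.8731
rotate P by −φ2: (0.1168, -0.0335, -0.2728)
  A=0.0132, B=-0.2728, C=(l²−L²−A²−y'²−z²)/(2L)=0.0834
  γ=atan2(-0.2728,0.0132)=-1.5225;  ψ=arccos(0.3054)=1.2604;  θ2=γ+ψ≈-0.2621
arm 3 (φ=240.0°): x'=-0.0874, y'=-0.0844
  A cos θ + B sin θ = C:  0.2174·cos θ + -0.2728·sin θ = -0.1820
  γ=atan2(-0.2728,0.2174)=-0.8979;  ψ=arccos(-0.5219)=2.1198;  θ3=γ+ψ≈1.2219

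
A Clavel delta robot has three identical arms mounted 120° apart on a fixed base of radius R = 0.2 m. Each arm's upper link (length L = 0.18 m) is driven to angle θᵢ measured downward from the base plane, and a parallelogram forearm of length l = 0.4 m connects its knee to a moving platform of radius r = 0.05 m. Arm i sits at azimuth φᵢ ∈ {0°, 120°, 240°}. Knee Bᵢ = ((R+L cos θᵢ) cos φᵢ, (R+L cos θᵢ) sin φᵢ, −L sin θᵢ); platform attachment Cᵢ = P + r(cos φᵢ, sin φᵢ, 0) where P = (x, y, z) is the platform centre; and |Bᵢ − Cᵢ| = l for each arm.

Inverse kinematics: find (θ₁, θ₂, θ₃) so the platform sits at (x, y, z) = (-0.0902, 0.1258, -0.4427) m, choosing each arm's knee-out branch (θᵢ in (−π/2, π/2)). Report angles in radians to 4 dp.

θ₁ = 1.3960, θ₂ = 0.4360, θ₃ = 1.3088

arm 1 (φ=0.0°): x'=-0.0902, y'=0.1258
  e−x'=0.2402;  (l²−L²−(e−x')²−y'²−z²)/2L = -0.3942
  γ=atan2(-0.4427,0.2402)=-1.0737;  ψ=arccos(-0.7826)=2.4697;  θ1=γ+ψ≈1.3960
φ2=120.0° → target in arm frame (0.1540, 0.0152)
  A cos θ + B sin θ = C:  -0.0040·cos θ + -0.4427·sin θ = -0.1906
  √(A²+B²)=0.4427;  θ2 = -1.5799+2.0160 ≈ 0.4360
rotate P by −φ3: (-0.0638, -0.1410, -0.4427)
  A cos θ + B sin θ = C:  0.2138·cos θ + -0.4427·sin θ = -0.3722
  √(A²+B²)=0.4916;  θ3 = -1.1208+2.4296 ≈ 1.3088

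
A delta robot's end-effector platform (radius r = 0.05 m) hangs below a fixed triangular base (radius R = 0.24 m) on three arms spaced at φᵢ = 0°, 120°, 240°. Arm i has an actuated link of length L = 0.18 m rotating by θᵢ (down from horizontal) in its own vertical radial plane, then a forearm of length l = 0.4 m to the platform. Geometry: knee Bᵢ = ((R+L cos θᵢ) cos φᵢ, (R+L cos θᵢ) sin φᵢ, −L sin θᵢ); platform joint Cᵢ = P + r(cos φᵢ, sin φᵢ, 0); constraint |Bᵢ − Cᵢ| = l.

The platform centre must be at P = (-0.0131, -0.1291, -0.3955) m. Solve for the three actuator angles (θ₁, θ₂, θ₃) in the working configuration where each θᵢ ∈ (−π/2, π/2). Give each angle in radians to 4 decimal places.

φ1=0.0° → target in arm frame (-0.0131, -0.1291)
  A=0.2031, B=-0.3955, C=(l²−L²−A²−y'²−z²)/(2L)=-0.2409
  θ1 = atan2(B,A) + arccos(C/0.4446) = 1.0471
arm 2 (φ=120.0°): x'=-0.1053, y'=0.0759
  A=0.2953, B=-0.3955, C=(l²−L²−A²−y'²−z²)/(2L)=-0.3382
  θ2 = atan2(B,A) + arccos(C/0.4936) = 1.3962
φ3=240.0° → target in arm frame (0.1184, 0.0532)
  A=0.0716, B=-0.3955, C=(l²−L²−A²−y'²−z²)/(2L)=-0.1022
  θ3 = atan2(B,A) + arccos(C/0.4019) = 0.4362

θ₁ = 1.0471, θ₂ = 1.3962, θ₃ = 0.4362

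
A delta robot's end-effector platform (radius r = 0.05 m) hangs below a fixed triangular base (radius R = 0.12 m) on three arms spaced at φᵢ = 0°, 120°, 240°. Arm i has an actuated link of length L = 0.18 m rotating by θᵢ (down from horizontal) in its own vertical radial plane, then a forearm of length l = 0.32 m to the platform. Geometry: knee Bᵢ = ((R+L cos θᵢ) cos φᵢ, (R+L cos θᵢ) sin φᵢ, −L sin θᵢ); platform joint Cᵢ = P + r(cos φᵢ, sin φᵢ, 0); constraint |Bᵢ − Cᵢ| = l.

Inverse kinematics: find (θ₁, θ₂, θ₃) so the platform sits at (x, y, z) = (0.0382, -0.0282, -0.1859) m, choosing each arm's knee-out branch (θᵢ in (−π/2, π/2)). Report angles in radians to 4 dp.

θ₁ = -0.3489, θ₂ = 0.2613, θ₃ = -0.0873

rotate P by −φ1: (0.0382, -0.0282, -0.1859)
  A=0.0318, B=-0.1859, C=(l²−L²−A²−y'²−z²)/(2L)=0.0934
  γ=atan2(-0.1859,0.0318)=-1.4014;  ψ=arccos(0.4954)=1.0525;  θ1=γ+ψ≈-0.3489
φ2=120.0° → target in arm frame (-0.0435, -0.0190)
  A=0.1135, B=-0.1859, C=(l²−L²−A²−y'²−z²)/(2L)=0.0616
  γ=atan2(-0.1859,0.1135)=-1.0226;  ψ=arccos(0.2830)=1.2838;  θ2=γ+ψ≈0.2613
rotate P by −φ3: (0.0053, 0.0472, -0.1859)
  e−x'=0.0647;  (l²−L²−(e−x')²−y'²−z²)/2L = 0.0806
  √(A²+B²)=0.1968;  θ3 = -1.2360+1.1487 ≈ -0.0873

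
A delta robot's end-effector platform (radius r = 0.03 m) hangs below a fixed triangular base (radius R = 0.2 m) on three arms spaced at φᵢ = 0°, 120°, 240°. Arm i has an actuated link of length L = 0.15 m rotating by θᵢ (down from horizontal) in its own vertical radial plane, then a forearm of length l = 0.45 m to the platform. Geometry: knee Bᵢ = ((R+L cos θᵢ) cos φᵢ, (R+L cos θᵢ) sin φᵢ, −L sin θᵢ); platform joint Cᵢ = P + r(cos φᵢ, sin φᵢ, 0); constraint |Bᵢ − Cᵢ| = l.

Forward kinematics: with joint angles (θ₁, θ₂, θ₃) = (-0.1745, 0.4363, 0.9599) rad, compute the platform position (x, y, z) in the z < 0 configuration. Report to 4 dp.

φ1=0.0°: virtual centre (0.3177, 0.0000, 0.0260), radius l
S2 = (0.3059·cos120.0°, 0.3059·sin120.0°, -0.0634) = (-0.1530, 0.2650, -0.0634)
φ3=240.0°: virtual centre (-0.1280, -0.2217, -0.1229), radius l
eliminate P² terms by subtracting sphere 1 from 2 and 3
linear system: -0.9414x+0.5299y = -0.0040−-0.1789z; -0.8915x+-0.4435y = -0.0210−-0.2978z
Cramer: x(z) = 0.0145-0.2665z;  y(z) = 0.0182-0.1359z
quadratic in z: (1.0895)z²+(0.1046)z+(-0.1095)=0, √Δ=0.6988 → z ∈ {-0.3687, 0.2727}; z = -0.3687 (taking z<0)
x = 0.1127, y = 0.0683

(0.1127, 0.0683, -0.3687)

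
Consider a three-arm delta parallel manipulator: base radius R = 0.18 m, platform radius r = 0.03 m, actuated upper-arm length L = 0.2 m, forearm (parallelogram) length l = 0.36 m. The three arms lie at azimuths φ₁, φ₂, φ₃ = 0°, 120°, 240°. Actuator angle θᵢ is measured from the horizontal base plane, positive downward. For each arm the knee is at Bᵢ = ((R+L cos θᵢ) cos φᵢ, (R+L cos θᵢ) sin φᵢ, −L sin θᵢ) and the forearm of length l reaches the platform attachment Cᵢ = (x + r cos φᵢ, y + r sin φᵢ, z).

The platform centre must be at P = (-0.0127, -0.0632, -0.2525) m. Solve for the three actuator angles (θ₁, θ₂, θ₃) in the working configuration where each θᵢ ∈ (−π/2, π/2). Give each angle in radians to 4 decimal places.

θ₁ = 0.6109, θ₂ = 0.7856, θ₃ = 0.1743

rotate P by −φ1: (-0.0127, -0.0632, -0.2525)
  e−x'=0.1627;  (l²−L²−(e−x')²−y'²−z²)/2L = -0.0116
  γ=atan2(-0.2525,0.1627)=-0.9984;  ψ=arccos(-0.0385)=1.6093;  θ1=γ+ψ≈0.6109
φ2=120.0° → target in arm frame (-0.0484, 0.0426)
  A=0.1984, B=-0.2525, C=(l²−L²−A²−y'²−z²)/(2L)=-0.0383
  θ2 = atan2(B,A) + arccos(C/0.3211) = 0.7856
φ3=240.0° → target in arm frame (0.0611, 0.0206)
  A cos θ + B sin θ = C:  0.0889·cos θ + -0.2525·sin θ = 0.0438
  √(A²+B²)=0.2677;  θ3 = -1.2322+1.4065 ≈ 0.1743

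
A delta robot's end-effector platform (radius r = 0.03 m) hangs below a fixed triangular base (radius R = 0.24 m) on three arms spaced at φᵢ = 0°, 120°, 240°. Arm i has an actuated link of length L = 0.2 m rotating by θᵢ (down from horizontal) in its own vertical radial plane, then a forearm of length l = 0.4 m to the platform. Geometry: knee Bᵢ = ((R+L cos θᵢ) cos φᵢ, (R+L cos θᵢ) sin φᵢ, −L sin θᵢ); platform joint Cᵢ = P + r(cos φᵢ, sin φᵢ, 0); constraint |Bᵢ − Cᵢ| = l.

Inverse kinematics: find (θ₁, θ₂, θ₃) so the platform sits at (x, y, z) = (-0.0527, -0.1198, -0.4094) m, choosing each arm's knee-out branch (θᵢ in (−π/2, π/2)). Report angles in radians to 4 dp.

θ₁ = 1.3089, θ₂ = 1.3965, θ₃ = 0.5236

rotate P by −φ1: (-0.0527, -0.1198, -0.4094)
  A cos θ + B sin θ = C:  0.2627·cos θ + -0.4094·sin θ = -0.3274
  θ1 = atan2(B,A) + arccos(C/0.4864) = 1.3089
rotate P by −φ2: (-0.0774, 0.1055, -0.4094)
  A cos θ + B sin θ = C:  0.2874·cos θ + -0.4094·sin θ = -0.3534
  θ2 = atan2(B,A) + arccos(C/0.5002) = 1.3965
φ3=240.0° → target in arm frame (0.1301, 0.0143)
  e−x'=0.0799;  (l²−L²−(e−x')²−y'²−z²)/2L = -0.1355
  θ3 = atan2(B,A) + arccos(C/0.4171) = 0.5236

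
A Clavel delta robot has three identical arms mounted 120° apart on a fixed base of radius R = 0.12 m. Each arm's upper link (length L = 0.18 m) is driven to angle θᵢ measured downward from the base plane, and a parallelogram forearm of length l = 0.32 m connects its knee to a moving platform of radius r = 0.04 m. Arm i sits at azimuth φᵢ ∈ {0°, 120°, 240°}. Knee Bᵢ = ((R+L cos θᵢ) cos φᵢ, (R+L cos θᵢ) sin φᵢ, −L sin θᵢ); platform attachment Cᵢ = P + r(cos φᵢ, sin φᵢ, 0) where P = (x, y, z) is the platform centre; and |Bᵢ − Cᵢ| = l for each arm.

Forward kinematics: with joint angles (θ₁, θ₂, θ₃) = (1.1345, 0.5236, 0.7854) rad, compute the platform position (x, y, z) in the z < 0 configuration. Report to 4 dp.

(-0.0918, 0.0377, -0.3620)

arm 1 at φ=0.0°: e+L cos θ1 = 0.1561;  O1 = (0.1561, 0.0000, -0.1631)
O2 = (0.2359·cos120.0°, 0.2359·sin120.0°, -0.0900) = (-0.1179, 0.2043, -0.0900)
O3 = (0.2073·cos240.0°, 0.2073·sin240.0°, -0.1273) = (-0.1036, -0.1795, -0.1273)
eliminate P² terms by subtracting sphere 1 from 2 and 3
[-0.5480 0.4086 0.1463]·P = 0.0128;  [-0.5194 -0.3590 0.0717]·P = 0.0082
det = 0.4090;  x = -0.0194+0.2001z,  y = 0.0052+-0.0897z
quadratic in z: (1.0481)z²+(0.2551)z+(-0.0450)=0, √Δ=0.5036 → z ∈ {-0.3620, 0.1185}; z = -0.3620 (taking z<0)
x = -0.0918, y = 0.0377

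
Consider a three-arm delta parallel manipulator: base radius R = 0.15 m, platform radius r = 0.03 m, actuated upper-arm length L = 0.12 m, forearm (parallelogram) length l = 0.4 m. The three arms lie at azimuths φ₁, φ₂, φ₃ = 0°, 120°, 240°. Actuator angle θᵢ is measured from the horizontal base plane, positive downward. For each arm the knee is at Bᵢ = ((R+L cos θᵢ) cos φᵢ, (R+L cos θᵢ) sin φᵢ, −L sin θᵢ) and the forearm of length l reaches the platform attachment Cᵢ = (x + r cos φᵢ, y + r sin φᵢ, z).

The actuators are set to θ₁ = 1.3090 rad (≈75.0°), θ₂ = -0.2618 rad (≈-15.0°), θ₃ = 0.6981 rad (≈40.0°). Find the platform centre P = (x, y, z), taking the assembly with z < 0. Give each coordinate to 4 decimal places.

(-0.1542, 0.1013, -0.3538)

arm 1 at φ=0.0°: ρ1 = 0.1511;  S1 = (0.1511, 0.0000, -0.1159)
arm 2 at φ=120.0°: ρ2 = 0.2359;  S2 = (-0.1180, 0.2043, 0.0311)
arm 3 at φ=240.0°: ρ3 = 0.2119;  S3 = (-0.1060, -0.1835, -0.0771)
|S₂|²−|S₁|² = 0.0204;  |S₃|²−|S₁|² = 0.0146
plane₁₂: -0.5380x+0.4086y+0.2939z = 0.0204
det = 0.4075;  x = -0.0330+0.3425z,  y = 0.0064+-0.2684z
into |P−S₁|² = l²: 1.1893z² + 0.1023z + -0.1127 = 0;  Δ = 0.5464;  z = -0.3538 or 0.2677 → z<0 root = -0.3538
x = -0.1542, y = 0.1013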